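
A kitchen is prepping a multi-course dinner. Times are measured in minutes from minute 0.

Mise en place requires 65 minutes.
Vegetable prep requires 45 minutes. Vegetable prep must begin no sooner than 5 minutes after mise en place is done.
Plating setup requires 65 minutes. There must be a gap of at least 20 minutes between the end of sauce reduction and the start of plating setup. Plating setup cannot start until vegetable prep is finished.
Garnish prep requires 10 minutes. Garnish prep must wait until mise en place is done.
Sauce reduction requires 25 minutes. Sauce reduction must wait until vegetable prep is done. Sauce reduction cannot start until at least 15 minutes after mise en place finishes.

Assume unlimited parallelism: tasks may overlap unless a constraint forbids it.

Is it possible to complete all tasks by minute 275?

Nothing blocks mise en place, so it runs from minute 0 to minute 65.
After mise en place (finishes minute 65), garnish prep can start at minute 65 and finishes at minute 75.
Vegetable prep waits on mise en place (finishes minute 65, plus 5-minute gap → minute 70), so it starts at minute 70 and finishes at 70 + 45 = minute 115.
Sauce reduction cannot start until vegetable prep (finishes minute 115); mise en place (finishes minute 65, plus 15-minute gap → minute 80). The controlling bound is minute 115, so sauce reduction finishes at 115 + 25 = minute 140.
Plating setup needs all of sauce reduction (finishes minute 140, plus 20-minute gap → minute 160); vegetable prep (finishes minute 115). That puts its earliest start at minute 160; it finishes at 160 + 65 = minute 225.
Every task is finished by minute 225, which is no later than the deadline of 275, so the schedule is feasible.

Yes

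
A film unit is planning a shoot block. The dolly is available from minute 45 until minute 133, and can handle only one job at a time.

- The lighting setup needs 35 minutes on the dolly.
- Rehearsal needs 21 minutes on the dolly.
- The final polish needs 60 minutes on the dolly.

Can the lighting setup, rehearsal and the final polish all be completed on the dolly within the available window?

No

The dolly window is 133 − 45 = 88 minutes.
Running back to back, the jobs need 35 + 21 + 60 = 116 minutes on the dolly.
Since 116 > 88, they cannot all fit.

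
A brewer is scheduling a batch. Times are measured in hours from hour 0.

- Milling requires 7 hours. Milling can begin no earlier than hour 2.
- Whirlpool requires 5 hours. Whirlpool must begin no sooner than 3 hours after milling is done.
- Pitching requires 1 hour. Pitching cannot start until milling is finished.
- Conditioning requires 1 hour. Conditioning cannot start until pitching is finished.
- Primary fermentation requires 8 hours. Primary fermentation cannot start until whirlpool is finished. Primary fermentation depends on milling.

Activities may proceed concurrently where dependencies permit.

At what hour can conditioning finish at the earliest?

Milling waits on its own release at hour 2, so it starts at hour 2 and finishes at 2 + 7 = hour 9.
Pitching cannot begin until milling (finishes hour 9). It runs from hour 9 to 9 + 1 = hour 10.
Conditioning waits on pitching (finishes hour 10), so it starts at hour 10 and finishes at 10 + 1 = hour 11.

11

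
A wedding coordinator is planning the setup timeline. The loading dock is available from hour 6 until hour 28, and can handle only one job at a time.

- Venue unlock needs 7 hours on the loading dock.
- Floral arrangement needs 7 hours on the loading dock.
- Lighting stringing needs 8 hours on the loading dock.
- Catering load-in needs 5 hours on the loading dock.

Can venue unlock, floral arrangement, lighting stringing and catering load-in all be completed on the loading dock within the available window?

The loading dock window is 28 − 6 = 22 hours.
Running back to back, the jobs need 7 + 7 + 8 + 5 = 27 hours on the loading dock.
Since 27 > 22, they cannot all fit.

No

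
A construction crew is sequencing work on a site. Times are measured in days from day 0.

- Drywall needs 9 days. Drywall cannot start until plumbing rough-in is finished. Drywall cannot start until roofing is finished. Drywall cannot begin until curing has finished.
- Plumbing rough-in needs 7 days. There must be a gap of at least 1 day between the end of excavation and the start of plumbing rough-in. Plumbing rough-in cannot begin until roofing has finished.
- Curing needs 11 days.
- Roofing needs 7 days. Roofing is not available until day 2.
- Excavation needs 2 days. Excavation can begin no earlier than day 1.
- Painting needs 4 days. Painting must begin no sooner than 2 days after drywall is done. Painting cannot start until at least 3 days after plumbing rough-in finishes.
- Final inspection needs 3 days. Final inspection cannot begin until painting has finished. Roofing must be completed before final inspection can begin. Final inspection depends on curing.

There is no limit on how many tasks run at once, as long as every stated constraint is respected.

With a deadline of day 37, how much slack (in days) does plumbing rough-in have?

Roofing cannot begin until its own release at day 2. It runs from day 2 to 2 + 7 = day 9.
After its own release at day 1, excavation can start at day 1 and finishes at day 3.
Plumbing rough-in cannot start until excavation (finishes day 3, plus 1-day gap → day 4); roofing (finishes day 9). The controlling bound is day 9, so plumbing rough-in finishes at 9 + 7 = day 16.

Working backward from the deadline:
Nothing follows final inspection; the deadline of day 37 is its only limit. It must start by 37 − 3 = day 34.
Painting feeds into final inspection (must start by day 34); so painting must finish by day 34 and therefore start by day 30.
Since painting (must start by day 30, minus 2-day gap → day 28) depends on it, drywall must finish by day 28. Backing off its 9-day duration gives a latest start of day 19.
Plumbing rough-in has several dependents: drywall (must start by day 19); painting (must start by day 30, minus 3-day gap → day 27). The earliest of those limits is day 19, so plumbing rough-in must start by 19 − 7 = day 12.
So plumbing rough-in can start as early as day 9 and as late as day 12, giving 12 − 9 = 3 days of slack.

3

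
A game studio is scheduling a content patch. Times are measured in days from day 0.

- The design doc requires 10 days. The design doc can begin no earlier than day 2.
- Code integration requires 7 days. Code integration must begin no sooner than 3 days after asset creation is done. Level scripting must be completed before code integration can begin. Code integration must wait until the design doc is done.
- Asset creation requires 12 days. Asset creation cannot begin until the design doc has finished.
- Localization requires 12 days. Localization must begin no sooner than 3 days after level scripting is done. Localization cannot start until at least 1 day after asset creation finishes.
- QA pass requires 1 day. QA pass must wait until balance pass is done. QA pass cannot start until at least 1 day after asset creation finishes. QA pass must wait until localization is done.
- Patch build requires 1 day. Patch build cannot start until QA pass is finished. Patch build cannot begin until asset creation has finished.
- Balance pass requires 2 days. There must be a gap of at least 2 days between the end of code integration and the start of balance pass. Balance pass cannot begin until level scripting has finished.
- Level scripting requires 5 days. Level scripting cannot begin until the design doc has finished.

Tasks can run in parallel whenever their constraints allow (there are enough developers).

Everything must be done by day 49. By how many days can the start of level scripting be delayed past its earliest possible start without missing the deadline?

The design doc cannot begin until its own release at day 2. It runs from day 2 to 2 + 10 = day 12.
Level scripting waits on the design doc (finishes day 12), so it starts at day 12 and finishes at 12 + 5 = day 17.

Working backward from the deadline:
Patch build has no dependents, so it just needs to finish by day 49. Starting by 49 − 1 = day 48 achieves that.
QA pass feeds into patch build (must start by day 48); so QA pass must finish by day 48 and therefore start by day 47.
Balance pass must finish before QA pass (must start by day 47). With a 2-day duration, balance pass must start by 47 − 2 = day 45.
Code integration has to be done before balance pass (must start by day 45, minus 2-day gap → day 43). That means finishing by day 43, i.e. starting by 43 − 7 = day 36.
Since QA pass (must start by day 47) depends on it, localization must finish by day 47. Backing off its 12-day duration gives a latest start of day 35.
Level scripting has several dependents: code integration (must start by day 36); balance pass (must start by day 45); localization (must start by day 35, minus 3-day gap → day 32). The earliest of those limits is day 32, so level scripting must start by 32 − 5 = day 27.
So level scripting can start as early as day 12 and as late as day 27, giving 27 − 12 = 15 days of slack.

15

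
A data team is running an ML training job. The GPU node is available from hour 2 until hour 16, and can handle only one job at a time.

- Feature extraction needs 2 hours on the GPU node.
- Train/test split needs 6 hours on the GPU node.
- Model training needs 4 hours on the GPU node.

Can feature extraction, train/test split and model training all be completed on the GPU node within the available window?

The GPU node window is 16 − 2 = 14 hours.
Running back to back, the jobs need 2 + 6 + 4 = 12 hours on the GPU node.
Since 12 ≤ 14, they fit within the window.

Yes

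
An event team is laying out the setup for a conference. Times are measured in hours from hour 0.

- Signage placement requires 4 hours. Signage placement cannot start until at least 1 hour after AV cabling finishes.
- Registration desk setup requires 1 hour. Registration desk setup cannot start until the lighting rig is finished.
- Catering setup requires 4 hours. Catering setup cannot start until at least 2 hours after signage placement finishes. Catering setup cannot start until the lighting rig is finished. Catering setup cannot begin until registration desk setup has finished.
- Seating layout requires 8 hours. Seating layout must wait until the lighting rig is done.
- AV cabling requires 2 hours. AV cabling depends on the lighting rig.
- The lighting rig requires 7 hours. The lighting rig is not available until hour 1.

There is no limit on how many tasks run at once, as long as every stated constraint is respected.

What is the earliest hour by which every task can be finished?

21

The lighting rig cannot begin until its own release at hour 1. It runs from hour 1 to 1 + 7 = hour 8.
Registration desk setup waits on the lighting rig (finishes hour 8), so it starts at hour 8 and finishes at 8 + 1 = hour 9.
Seating layout cannot begin until the lighting rig (finishes hour 8). It runs from hour 8 to 8 + 8 = hour 16.
AV cabling waits on the lighting rig (finishes hour 8), so it starts at hour 8 and finishes at 8 + 2 = hour 10.
After AV cabling (finishes hour 10, plus 1-hour gap → hour 11), signage placement can start at hour 11 and finishes at hour 15.
Catering setup needs all of signage placement (finishes hour 15, plus 2-hour gap → hour 17); the lighting rig (finishes hour 8); registration desk setup (finishes hour 9). That puts its earliest start at hour 17; it finishes at 17 + 4 = hour 21.
All tasks are finished once the last one completes. Finish times: The lighting rig at 8, AV cabling at 10, Seating layout at 16, Registration desk setup at 9, Signage placement at 15, Catering setup at 21. The latest is hour 21.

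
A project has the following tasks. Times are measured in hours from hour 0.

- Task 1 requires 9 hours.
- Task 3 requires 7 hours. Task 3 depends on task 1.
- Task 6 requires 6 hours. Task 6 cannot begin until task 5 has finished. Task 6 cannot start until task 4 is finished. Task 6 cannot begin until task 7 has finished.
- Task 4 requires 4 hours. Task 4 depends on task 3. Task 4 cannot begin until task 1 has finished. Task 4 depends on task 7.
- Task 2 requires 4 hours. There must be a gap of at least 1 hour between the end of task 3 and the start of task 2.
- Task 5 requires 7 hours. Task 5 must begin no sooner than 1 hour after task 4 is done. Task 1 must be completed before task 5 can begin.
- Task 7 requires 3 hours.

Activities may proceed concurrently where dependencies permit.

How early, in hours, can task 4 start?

Task 7 has no prerequisites, so it starts at hour 0 and finishes at hour 3.
Nothing blocks task 1, so it runs from hour 0 to hour 9.
Task 3 waits on task 1 (finishes hour 9), so it starts at hour 9 and finishes at 9 + 7 = hour 16.
Task 4 waits on task 3 (finishes hour 16); task 1 (finishes hour 9); task 7 (finishes hour 3). The latest of these is hour 16, which is the earliest task 4 can start.

16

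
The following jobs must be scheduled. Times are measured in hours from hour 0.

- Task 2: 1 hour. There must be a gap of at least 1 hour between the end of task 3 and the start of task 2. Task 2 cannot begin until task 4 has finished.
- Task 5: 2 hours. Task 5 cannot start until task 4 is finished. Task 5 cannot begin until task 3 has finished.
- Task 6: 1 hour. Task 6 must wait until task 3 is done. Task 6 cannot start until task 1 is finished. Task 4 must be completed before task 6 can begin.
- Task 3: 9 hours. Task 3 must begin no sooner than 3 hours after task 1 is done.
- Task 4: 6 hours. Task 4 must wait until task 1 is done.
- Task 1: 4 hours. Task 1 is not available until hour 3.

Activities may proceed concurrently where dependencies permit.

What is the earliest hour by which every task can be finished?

21

Task 1 cannot begin until its own release at hour 3. It runs from hour 3 to 3 + 4 = hour 7.
Task 4 waits on task 1 (finishes hour 7), so it starts at hour 7 and finishes at 7 + 6 = hour 13.
Task 3 waits on task 1 (finishes hour 7, plus 3-hour gap → hour 10), so it starts at hour 10 and finishes at 10 + 9 = hour 19.
For task 6: task 3 (finishes hour 19); task 1 (finishes hour 7); task 4 (finishes hour 13). Taking the maximum gives a start of hour 19, and it finishes at 19 + 1 = hour 20.
Task 5 needs all of task 4 (finishes hour 13); task 3 (finishes hour 19). That puts its earliest start at hour 19; it finishes at 19 + 2 = hour 21.
Task 2 cannot start until task 3 (finishes hour 19, plus 1-hour gap → hour 20); task 4 (finishes hour 13). The controlling bound is hour 20, so task 2 finishes at 20 + 1 = hour 21.
All tasks are finished once the last one completes. Finish times: Task 1 at 7, Task 2 at 21, Task 3 at 19, Task 4 at 13, Task 5 at 21, Task 6 at 20. The latest is hour 21.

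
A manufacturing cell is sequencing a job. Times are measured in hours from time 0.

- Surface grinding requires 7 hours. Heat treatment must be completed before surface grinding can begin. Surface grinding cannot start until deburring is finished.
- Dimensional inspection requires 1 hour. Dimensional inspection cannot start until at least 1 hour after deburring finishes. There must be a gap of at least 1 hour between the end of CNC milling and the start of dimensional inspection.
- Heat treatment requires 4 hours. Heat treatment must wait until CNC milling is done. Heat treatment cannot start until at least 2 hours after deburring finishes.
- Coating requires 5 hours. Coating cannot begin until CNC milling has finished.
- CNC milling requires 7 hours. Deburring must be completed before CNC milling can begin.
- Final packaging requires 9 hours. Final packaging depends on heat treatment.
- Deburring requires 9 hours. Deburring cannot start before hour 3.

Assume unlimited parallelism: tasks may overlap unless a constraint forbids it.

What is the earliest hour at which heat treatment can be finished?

23

After its own release at hour 3, deburring can start at hour 3 and finishes at hour 12.
CNC milling waits on deburring (finishes hour 12), so it starts at hour 12 and finishes at 12 + 7 = hour 19.
Heat treatment cannot start until CNC milling (finishes hour 19); deburring (finishes hour 12, plus 2-hour gap → hour 14). The controlling bound is hour 19, so heat treatment finishes at 19 + 4 = hour 23.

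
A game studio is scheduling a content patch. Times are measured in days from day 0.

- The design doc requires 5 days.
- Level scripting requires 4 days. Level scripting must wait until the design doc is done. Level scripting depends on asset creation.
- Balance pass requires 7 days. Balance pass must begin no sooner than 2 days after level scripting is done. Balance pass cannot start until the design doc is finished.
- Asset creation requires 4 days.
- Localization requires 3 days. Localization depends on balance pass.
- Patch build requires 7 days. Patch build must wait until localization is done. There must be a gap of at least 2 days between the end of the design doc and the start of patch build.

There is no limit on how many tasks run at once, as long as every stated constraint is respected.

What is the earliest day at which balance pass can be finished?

Asset creation can start immediately at day 0; it finishes at day 4.
The design doc can start immediately at day 0; it finishes at day 5.
Level scripting needs all of the design doc (finishes day 5); asset creation (finishes day 4). That puts its earliest start at day 5; it finishes at 5 + 4 = day 9.
For balance pass: level scripting (finishes day 9, plus 2-day gap → day 11); the design doc (finishes day 5). Taking the maximum gives a start of day 11, and it finishes at 11 + 7 = day 18.

18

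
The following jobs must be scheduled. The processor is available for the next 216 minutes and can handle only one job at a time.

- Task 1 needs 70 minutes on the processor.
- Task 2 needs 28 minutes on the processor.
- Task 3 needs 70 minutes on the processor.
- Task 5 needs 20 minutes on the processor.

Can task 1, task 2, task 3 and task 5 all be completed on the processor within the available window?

Yes

Running back to back, the jobs need 70 + 28 + 70 + 20 = 188 minutes on the processor.
Since 188 ≤ 216, they fit within the window.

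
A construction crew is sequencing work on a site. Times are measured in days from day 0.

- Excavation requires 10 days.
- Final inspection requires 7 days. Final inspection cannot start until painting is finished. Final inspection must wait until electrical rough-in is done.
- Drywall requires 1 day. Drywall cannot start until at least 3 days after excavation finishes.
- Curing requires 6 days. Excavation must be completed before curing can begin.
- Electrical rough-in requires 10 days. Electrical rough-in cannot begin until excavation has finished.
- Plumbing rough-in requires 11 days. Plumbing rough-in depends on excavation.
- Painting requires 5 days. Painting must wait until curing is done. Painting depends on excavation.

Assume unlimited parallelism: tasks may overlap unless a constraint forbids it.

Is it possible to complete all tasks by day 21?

No

Excavation has no prerequisites, so it starts at day 0 and finishes at day 10.
After excavation (finishes day 10, plus 3-day gap → day 13), drywall can start at day 13 and finishes at day 14.
Electrical rough-in cannot begin until excavation (finishes day 10). It runs from day 10 to 10 + 10 = day 20.
Plumbing rough-in waits on excavation (finishes day 10), so it starts at day 10 and finishes at 10 + 11 = day 21.
Curing waits on excavation (finishes day 10), so it starts at day 10 and finishes at 10 + 6 = day 16.
Painting has to wait for curing (finishes day 16); excavation (finishes day 10). The latest of these is day 16, so painting runs day 16 to 16 + 5 = day 21.
Final inspection needs all of painting (finishes day 21); electrical rough-in (finishes day 20). That puts its earliest start at day 21; it finishes at 21 + 7 = day 28.
The earliest everything can be done is day 28, which is after the deadline of 21, so it is not possible.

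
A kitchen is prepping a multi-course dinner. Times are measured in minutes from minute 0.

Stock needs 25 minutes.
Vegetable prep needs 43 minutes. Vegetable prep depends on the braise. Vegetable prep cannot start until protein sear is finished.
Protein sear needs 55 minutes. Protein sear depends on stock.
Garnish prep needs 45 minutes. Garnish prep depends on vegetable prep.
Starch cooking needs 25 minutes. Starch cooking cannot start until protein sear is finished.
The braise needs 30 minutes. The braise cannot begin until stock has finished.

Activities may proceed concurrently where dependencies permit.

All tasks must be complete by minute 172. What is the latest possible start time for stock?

4

Garnish prep has no dependents, so it just needs to finish by minute 172. Starting by 172 − 45 = minute 127 achieves that.
Since garnish prep (must start by minute 127) depends on it, vegetable prep must finish by minute 127. Backing off its 43-minute duration gives a latest start of minute 84.
The braise feeds into vegetable prep (must start by minute 84); so the braise must finish by minute 84 and therefore start by minute 54.
Starch cooking has no dependents, so it just needs to finish by minute 172. Starting by 172 − 25 = minute 147 achieves that.
Protein sear feeds vegetable prep (must start by minute 84); starch cooking (must start by minute 147). Taking the minimum, protein sear must finish by minute 84 and start by 84 − 55 = minute 29.
Stock feeds the braise (must start by minute 54); protein sear (must start by minute 29). Taking the minimum, stock must finish by minute 29 and start by 29 − 25 = minute 4.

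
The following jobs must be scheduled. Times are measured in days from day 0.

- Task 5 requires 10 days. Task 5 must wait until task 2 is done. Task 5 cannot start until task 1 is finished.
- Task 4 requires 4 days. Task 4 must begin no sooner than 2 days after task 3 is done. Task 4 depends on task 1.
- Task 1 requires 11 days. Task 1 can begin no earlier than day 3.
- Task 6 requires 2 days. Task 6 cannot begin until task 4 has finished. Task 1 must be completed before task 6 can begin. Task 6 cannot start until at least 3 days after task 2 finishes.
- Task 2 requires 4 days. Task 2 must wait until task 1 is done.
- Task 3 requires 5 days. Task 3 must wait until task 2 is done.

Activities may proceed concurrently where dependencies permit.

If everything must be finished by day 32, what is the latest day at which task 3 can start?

19

Nothing follows task 6; the deadline of day 32 is its only limit. It must start by 32 − 2 = day 30.
Task 4 must finish before task 6 (must start by day 30). With a 4-day duration, task 4 must start by 30 − 4 = day 26.
Since task 4 (must start by day 26, minus 2-day gap → day 24) depends on it, task 3 must finish by day 24. Backing off its 5-day duration gives a latest start of day 19.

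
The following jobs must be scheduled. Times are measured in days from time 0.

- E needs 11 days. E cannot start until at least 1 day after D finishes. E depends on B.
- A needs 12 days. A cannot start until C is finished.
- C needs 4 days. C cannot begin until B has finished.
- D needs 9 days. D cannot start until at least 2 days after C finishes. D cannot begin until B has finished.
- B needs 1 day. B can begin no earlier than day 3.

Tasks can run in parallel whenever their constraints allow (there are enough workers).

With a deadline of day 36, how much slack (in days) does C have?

5

After its own release at day 3, B can start at day 3 and finishes at day 4.
After B (finishes day 4), C can start at day 4 and finishes at day 8.

Working backward from the deadline:
To finish by day 36, A (duration 12) must start no later than day 24.
E must finish by day 36; it takes 11 days, so it must start by 36 − 11 = day 25.
Since E (must start by day 25, minus 1-day gap → day 24) depends on it, D must finish by day 24. Backing off its 9-day duration gives a latest start of day 15.
C feeds A (must start by day 24); D (must start by day 15, minus 2-day gap → day 13). Taking the minimum, C must finish by day 13 and start by 13 − 4 = day 9.
So C can start as early as day 4 and as late as day 9, giving 9 − 4 = 5 days of slack.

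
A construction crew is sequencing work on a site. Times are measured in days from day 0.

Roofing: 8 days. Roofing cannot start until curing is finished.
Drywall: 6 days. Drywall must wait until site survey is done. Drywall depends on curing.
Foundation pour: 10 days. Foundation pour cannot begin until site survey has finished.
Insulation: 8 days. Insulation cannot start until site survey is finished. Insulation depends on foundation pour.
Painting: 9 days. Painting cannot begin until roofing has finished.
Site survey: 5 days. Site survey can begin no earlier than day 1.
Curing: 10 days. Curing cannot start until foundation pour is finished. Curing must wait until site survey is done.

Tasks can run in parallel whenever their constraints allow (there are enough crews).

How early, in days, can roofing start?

Site survey waits on its own release at day 1, so it starts at day 1 and finishes at 1 + 5 = day 6.
Foundation pour cannot begin until site survey (finishes day 6). It runs from day 6 to 6 + 10 = day 16.
Curing needs all of foundation pour (finishes day 16); site survey (finishes day 6). That puts its earliest start at day 16; it finishes at 16 + 10 = day 26.
Roofing waits on curing (finishes day 26), so the earliest it can start is day 26.

26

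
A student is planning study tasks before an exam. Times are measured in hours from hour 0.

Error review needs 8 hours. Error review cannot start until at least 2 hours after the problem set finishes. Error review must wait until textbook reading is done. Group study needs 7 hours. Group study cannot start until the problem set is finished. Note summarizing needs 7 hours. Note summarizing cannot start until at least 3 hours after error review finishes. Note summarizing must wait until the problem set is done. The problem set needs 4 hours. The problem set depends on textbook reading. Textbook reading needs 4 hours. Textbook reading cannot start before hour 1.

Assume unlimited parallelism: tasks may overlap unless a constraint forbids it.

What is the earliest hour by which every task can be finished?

Textbook reading waits on its own release at hour 1, so it starts at hour 1 and finishes at 1 + 4 = hour 5.
The problem set cannot begin until textbook reading (finishes hour 5). It runs from hour 5 to 5 + 4 = hour 9.
Group study cannot begin until the problem set (finishes hour 9). It runs from hour 9 to 9 + 7 = hour 16.
Error review cannot start until the problem set (finishes hour 9, plus 2-hour gap → hour 11); textbook reading (finishes hour 5). The controlling bound is hour 11, so error review finishes at 11 + 8 = hour 19.
For note summarizing: error review (finishes hour 19, plus 3-hour gap → hour 22); the problem set (finishes hour 9). Taking the maximum gives a start of hour 22, and it finishes at 22 + 7 = hour 29.
All tasks are finished once the last one completes. Finish times: Textbook reading at 5, The problem set at 9, Error review at 19, Group study at 16, Note summarizing at 29. The latest is hour 29.

29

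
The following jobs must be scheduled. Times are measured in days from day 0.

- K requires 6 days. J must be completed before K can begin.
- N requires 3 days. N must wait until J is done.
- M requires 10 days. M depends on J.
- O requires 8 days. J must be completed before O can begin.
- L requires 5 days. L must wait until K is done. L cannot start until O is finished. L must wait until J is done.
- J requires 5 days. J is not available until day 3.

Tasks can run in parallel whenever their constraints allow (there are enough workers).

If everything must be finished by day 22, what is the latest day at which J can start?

Nothing follows L; the deadline of day 22 is its only limit. It must start by 22 − 5 = day 17.
K must finish before L (must start by day 17). With a 6-day duration, K must start by 17 − 6 = day 11.
M has no dependents, so it just needs to finish by day 22. Starting by 22 − 10 = day 12 achieves that.
N must finish by day 22; it takes 3 days, so it must start by 22 − 3 = day 19.
O has to be done before L (must start by day 17). That means finishing by day 17, i.e. starting by 17 − 8 = day 9.
For J: K (must start by day 11); L (must start by day 17); M (must start by day 12); N (must start by day 19); O (must start by day 9). The most restrictive is day 9; with a 5-day duration, J must start by day 4.

4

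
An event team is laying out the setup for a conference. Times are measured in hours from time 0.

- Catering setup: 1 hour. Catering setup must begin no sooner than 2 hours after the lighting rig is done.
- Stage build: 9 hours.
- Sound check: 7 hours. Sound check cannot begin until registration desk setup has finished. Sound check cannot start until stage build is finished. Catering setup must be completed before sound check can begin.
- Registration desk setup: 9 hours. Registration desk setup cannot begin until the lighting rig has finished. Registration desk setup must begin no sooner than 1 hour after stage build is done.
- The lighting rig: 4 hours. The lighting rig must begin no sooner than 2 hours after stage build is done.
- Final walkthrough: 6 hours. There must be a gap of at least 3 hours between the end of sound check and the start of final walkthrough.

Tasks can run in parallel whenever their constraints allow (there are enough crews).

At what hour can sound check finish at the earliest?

Nothing blocks stage build, so it runs from hour 0 to hour 9.
After stage build (finishes hour 9, plus 2-hour gap → hour 11), the lighting rig can start at hour 11 and finishes at hour 15.
After the lighting rig (finishes hour 15, plus 2-hour gap → hour 17), catering setup can start at hour 17 and finishes at hour 18.
Registration desk setup cannot start until the lighting rig (finishes hour 15); stage build (finishes hour 9, plus 1-hour gap → hour 10). The controlling bound is hour 15, so registration desk setup finishes at 15 + 9 = hour 24.
Sound check needs all of registration desk setup (finishes hour 24); stage build (finishes hour 9); catering setup (finishes hour 18). That puts its earliest start at hour 24; it finishes at 24 + 7 = hour 31.

31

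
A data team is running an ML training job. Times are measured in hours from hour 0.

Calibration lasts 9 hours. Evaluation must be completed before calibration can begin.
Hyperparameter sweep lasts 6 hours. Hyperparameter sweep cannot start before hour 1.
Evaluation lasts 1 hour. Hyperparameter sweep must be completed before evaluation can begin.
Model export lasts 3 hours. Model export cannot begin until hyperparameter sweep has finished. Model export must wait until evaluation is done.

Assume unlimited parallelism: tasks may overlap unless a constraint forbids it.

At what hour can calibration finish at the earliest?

After its own release at hour 1, hyperparameter sweep can start at hour 1 and finishes at hour 7.
Evaluation waits on hyperparameter sweep (finishes hour 7), so it starts at hour 7 and finishes at 7 + 1 = hour 8.
After evaluation (finishes hour 8), calibration can start at hour 8 and finishes at hour 17.

17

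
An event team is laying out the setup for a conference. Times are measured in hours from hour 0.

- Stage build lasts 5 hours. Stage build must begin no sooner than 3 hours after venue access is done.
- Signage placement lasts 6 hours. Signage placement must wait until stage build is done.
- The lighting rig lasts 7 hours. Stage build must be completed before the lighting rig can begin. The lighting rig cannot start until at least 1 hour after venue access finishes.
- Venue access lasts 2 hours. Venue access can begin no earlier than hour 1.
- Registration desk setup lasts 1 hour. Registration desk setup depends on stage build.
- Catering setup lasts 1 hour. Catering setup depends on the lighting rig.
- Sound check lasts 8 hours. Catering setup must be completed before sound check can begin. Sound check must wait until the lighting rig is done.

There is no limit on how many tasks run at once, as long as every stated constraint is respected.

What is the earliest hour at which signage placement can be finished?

17

Venue access waits on its own release at hour 1, so it starts at hour 1 and finishes at 1 + 2 = hour 3.
After venue access (finishes hour 3, plus 3-hour gap → hour 6), stage build can start at hour 6 and finishes at hour 11.
Signage placement waits on stage build (finishes hour 11), so it starts at hour 11 and finishes at 11 + 6 = hour 17.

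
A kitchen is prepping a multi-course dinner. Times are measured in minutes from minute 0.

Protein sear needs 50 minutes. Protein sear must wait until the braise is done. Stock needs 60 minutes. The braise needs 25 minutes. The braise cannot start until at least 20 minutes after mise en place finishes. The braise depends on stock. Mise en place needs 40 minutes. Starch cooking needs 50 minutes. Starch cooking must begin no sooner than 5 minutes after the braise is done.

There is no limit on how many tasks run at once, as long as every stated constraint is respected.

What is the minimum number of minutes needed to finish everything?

Stock can start immediately at minute 0; it finishes at minute 60.
Mise en place can start immediately at minute 0; it finishes at minute 40.
The braise has to wait for mise en place (finishes minute 40, plus 20-minute gap → minute 60); stock (finishes minute 60). The latest of these is minute 60, so the braise runs minute 60 to 60 + 25 = minute 85.
Starch cooking waits on the braise (finishes minute 85, plus 5-minute gap → minute 90), so it starts at minute 90 and finishes at 90 + 50 = minute 140.
After the braise (finishes minute 85), protein sear can start at minute 85 and finishes at minute 135.
All tasks are finished once the last one completes. Finish times: Mise en place at 40, Stock at 60, The braise at 85, Protein sear at 135, Starch cooking at 140. The latest is minute 140.

140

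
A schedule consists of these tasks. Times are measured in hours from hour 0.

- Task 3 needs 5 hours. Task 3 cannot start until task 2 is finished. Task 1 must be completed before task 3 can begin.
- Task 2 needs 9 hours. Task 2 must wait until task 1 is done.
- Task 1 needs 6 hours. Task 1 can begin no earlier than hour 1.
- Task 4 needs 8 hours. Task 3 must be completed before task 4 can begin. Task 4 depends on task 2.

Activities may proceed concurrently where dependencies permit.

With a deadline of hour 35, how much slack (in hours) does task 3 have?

6

Task 1 waits on its own release at hour 1, so it starts at hour 1 and finishes at 1 + 6 = hour 7.
After task 1 (finishes hour 7), task 2 can start at hour 7 and finishes at hour 16.
Task 3 has to wait for task 2 (finishes hour 16); task 1 (finishes hour 7). The latest of these is hour 16, so task 3 runs hour 16 to 16 + 5 = hour 21.

Working backward from the deadline:
Task 4 must finish by hour 35; it takes 8 hours, so it must start by 35 − 8 = hour 27.
Task 3 has to be done before task 4 (must start by hour 27). That means finishing by hour 27, i.e. starting by 27 − 5 = hour 22.
So task 3 can start as early as hour 16 and as late as hour 22, giving 22 − 16 = 6 hours of slack.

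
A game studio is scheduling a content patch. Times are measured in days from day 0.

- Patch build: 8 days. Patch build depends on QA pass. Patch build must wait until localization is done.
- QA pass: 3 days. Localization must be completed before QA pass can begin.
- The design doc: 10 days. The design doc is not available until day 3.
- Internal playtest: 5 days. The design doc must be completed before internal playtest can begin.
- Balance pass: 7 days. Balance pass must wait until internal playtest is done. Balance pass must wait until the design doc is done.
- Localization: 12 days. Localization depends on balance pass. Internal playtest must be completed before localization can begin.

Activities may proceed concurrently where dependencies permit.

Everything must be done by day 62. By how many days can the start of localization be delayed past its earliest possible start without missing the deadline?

14

The design doc waits on its own release at day 3, so it starts at day 3 and finishes at 3 + 10 = day 13.
Internal playtest cannot begin until the design doc (finishes day 13). It runs from day 13 to 13 + 5 = day 18.
Balance pass has to wait for internal playtest (finishes day 18); the design doc (finishes day 13). The latest of these is day 18, so balance pass runs day 18 to 18 + 7 = day 25.
Localization has to wait for balance pass (finishes day 25); internal playtest (finishes day 18). The latest of these is day 25, so localization runs day 25 to 25 + 12 = day 37.

Working backward from the deadline:
Nothing follows patch build; the deadline of day 62 is its only limit. It must start by 62 − 8 = day 54.
QA pass feeds into patch build (must start by day 54); so QA pass must finish by day 54 and therefore start by day 51.
Localization must finish in time for QA pass (must start by day 51); patch build (must start by day 54). The tightest is day 51, so localization must start by 51 − 12 = day 39.
So localization can start as early as day 25 and as late as day 39, giving 39 − 25 = 14 days of slack.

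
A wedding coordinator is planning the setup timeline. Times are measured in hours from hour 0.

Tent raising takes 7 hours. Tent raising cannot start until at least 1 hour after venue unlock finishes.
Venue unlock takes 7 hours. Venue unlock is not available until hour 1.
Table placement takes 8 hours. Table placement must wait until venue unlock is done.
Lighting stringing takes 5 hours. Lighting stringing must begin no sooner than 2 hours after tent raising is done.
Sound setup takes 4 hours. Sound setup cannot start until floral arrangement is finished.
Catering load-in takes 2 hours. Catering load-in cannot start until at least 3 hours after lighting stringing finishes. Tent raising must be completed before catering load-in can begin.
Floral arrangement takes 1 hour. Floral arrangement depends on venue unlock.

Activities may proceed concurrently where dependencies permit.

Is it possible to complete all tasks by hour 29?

Yes

Venue unlock cannot begin until its own release at hour 1. It runs from hour 1 to 1 + 7 = hour 8.
Floral arrangement cannot begin until venue unlock (finishes hour 8). It runs from hour 8 to 8 + 1 = hour 9.
Sound setup waits on floral arrangement (finishes hour 9), so it starts at hour 9 and finishes at 9 + 4 = hour 13.
Table placement waits on venue unlock (finishes hour 8), so it starts at hour 8 and finishes at 8 + 8 = hour 16.
Tent raising cannot begin until venue unlock (finishes hour 8, plus 1-hour gap → hour 9). It runs from hour 9 to 9 + 7 = hour 16.
Lighting stringing cannot begin until tent raising (finishes hour 16, plus 2-hour gap → hour 18). It runs from hour 18 to 18 + 5 = hour 23.
For catering load-in: lighting stringing (finishes hour 23, plus 3-hour gap → hour 26); tent raising (finishes hour 16). Taking the maximum gives a start of hour 26, and it finishes at 26 + 2 = hour 28.
Every task is finished by hour 28, which is no later than the deadline of 29, so the schedule is feasible.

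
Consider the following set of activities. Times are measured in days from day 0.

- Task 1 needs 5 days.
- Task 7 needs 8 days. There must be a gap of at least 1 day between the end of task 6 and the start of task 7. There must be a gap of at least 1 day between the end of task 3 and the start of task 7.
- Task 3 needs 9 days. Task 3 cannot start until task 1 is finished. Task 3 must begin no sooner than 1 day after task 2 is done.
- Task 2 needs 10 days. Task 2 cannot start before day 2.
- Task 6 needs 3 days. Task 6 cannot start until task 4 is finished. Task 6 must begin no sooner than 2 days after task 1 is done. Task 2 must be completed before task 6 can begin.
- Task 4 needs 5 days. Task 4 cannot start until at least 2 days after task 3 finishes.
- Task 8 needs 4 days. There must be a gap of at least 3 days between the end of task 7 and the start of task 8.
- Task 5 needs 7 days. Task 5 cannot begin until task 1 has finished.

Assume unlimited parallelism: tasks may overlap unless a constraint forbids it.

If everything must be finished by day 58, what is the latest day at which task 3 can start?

Nothing follows task 8; the deadline of day 58 is its only limit. It must start by 58 − 4 = day 54.
Task 7 feeds into task 8 (must start by day 54, minus 3-day gap → day 51); so task 7 must finish by day 51 and therefore start by day 43.
Task 6 has to be done before task 7 (must start by day 43, minus 1-day gap → day 42). That means finishing by day 42, i.e. starting by 42 − 3 = day 39.
Since task 6 (must start by day 39) depends on it, task 4 must finish by day 39. Backing off its 5-day duration gives a latest start of day 34.
Task 3 must finish in time for task 4 (must start by day 34, minus 2-day gap → day 32); task 7 (must start by day 43, minus 1-day gap → day 42). The tightest is day 32, so task 3 must start by 32 − 9 = day 23.

23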